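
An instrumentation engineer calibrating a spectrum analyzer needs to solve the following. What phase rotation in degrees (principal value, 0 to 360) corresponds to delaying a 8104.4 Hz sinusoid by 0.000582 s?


Phase shift from frequency and time delay:
phi = 360 * f * t_delay
    = 360 * 8104.4 * 0.000582
    = 1698.03 degrees
    mod 360 = 258.03 degrees

258.03 degrees


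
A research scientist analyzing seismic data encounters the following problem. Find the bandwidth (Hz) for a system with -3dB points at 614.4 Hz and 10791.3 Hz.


Bandwidth is the difference of -3dB frequencies:
BW = f_high - f_low
   = 10791.3 - 614.4
   = 10176.9 Hz

10176.9 Hz


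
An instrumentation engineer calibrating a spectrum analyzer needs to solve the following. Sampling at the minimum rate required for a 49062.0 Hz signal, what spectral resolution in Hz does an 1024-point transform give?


Step 1 — Nyquist sampling rate:
fs = 2 * fmax = 2 * 49062.0 = 98124.0 Hz

Step 2 — DFT bin spacing:
df = fs / N = 98124.0 / 1024 = 95.8242 Hz

95.8242 Hz


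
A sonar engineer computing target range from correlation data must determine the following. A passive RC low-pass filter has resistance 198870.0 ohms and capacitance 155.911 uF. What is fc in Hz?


Cutoff frequency of a first-order RC filter:
fc = 1 / (2 * pi * R * C)
C = 155.911 uF = 0.000155911 F
fc = 1 / (2 * pi * 198870.0 * 0.000155911)
   = 1 / 194.81657287953
   = 0.005133 Hz

0.005133 Hz


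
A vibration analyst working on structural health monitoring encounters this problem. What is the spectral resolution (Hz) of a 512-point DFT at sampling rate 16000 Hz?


DFT frequency resolution:
df = fs / N
   = 16000 / 512
   = 31.25 Hz

31.25 Hz


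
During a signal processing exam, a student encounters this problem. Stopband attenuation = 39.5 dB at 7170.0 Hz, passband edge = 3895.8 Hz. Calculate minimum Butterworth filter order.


Butterworth filter order formula:
n = log10(10^(A/10) - 1) / (2 * log10(f_stop/f_pass))
10^(39.5/10) - 1 = 8911.5094
f_stop/f_pass = 7170.0 / 3895.8 = 1.8404
n = 7.4549 -> ceil = 8

8


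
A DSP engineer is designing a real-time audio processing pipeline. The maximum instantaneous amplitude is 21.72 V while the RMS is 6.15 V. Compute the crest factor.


Crest factor is the ratio of peak to RMS:
CF = V_peak / V_rms
   = 21.72 / 6.15
   = 3.5317

3.5317


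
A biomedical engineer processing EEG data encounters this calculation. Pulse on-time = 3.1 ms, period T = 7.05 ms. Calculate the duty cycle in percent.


Duty cycle as a percentage:
DC = (t_on / T) * 100
   = (3.1 / 7.05) * 100
   = 0.439716 * 100
   = 43.97 %

43.97 %


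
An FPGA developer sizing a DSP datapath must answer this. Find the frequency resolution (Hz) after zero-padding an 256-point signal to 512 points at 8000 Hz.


Frequency resolution after zero-padding:
N_padded = 256 * 2 = 512
df = fs / N_padded
   = 8000 / 512
   = 15.625 Hz

15.625 Hz


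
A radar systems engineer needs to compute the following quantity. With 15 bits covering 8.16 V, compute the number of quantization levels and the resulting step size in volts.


Step 1 — number of quantization levels:
L = 2^N = 2^15 = 32768

Step 2 — LSB step size:
delta = Vfs / L
      = 8.16 / 32768
      = 0.00024902 V

Levels = 32768; step size = 0.00024902 V


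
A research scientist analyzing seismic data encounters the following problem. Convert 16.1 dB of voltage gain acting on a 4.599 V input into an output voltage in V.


Output voltage from dB gain:
V_out = V_in * 10^(gain_dB / 20)
      = 4.599 * 10^(16.1 / 20)
      = 4.599 * 6.382635
      = 29.3537 V

29.3537 V


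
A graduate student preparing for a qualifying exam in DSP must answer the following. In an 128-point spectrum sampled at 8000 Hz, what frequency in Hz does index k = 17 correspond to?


Frequency of DFT bin k:
f_k = k * fs / N
    = 17 * 8000 / 128
    = 136000 / 128
    = 1062.5 Hz

1062.5 Hz


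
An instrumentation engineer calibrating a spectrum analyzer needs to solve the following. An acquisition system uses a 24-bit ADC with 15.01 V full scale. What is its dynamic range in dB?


Dynamic range from full-scale to LSB:
V_min = V_max / 2^bits = 15.01 / 2^24
DR = 20 * log10(V_max / V_min)
   = 20 * log10(2^24)
   = 20 * 24 * log10(2)
   = 144.49 dB

144.49 dB


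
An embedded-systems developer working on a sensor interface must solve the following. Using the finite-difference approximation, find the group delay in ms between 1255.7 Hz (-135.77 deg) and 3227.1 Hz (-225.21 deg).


Group delay from phase difference:
tau = -d(phi)/d(omega)
d(phi) = -89.44 deg = -1.561022 rad
d(omega) = 2*pi*(3227.1 - 1255.7) = 12386.6715 rad/s
tau = -(-1.561022) / 12386.6715
    = 0.126 ms

0.126 ms


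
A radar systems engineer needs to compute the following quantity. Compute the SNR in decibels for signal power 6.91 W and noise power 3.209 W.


SNR in decibels:
SNR = 10 * log10(Ps / Pn)
    = 10 * log10(6.91 / 3.209)
    = 10 * log10(2.1533)
    = 10 * 0.3331
    = 3.33 dB

3.33 dB


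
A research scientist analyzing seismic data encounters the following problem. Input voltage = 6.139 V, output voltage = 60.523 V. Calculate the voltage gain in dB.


Voltage gain in dB:
G = 20 * log10(Vout / Vin)
  = 20 * log10(60.523 / 6.139)
  = 20 * log10(9.858772)
  = 20 * 0.993823
  = 19.88 dB

19.88 dB


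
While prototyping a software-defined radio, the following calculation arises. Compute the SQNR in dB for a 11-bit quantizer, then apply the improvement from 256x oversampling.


Step 1 — baseline SQNR at Nyquist:
SQNR_base = 6.02*N + 1.76
          = 6.02*11 + 1.76
          = 67.98 dB

Step 2 — oversampling processing gain:
G = 10*log10(OSR) = 10*log10(256) = 24.08 dB

Step 3 — total:
SQNR_total = 67.98 + 24.08 = 92.06 dB

Base SQNR = 67.98 dB; oversampled SQNR = 92.06 dB


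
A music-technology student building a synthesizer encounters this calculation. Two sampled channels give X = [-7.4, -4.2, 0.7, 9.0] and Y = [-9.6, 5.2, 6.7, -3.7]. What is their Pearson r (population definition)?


Pearson correlation coefficient (population):
r = cov(X,Y) / (std(X) * std(Y))
Mean X = -0.475, Mean Y = -0.35
Cov(X,Y) = 4.98125
Std(X) = 6.184406, Std(Y) = 6.657515
r = 0.121

0.121


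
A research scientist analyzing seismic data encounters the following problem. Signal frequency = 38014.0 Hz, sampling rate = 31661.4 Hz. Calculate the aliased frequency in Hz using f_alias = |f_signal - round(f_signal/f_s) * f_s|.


Compute the nearest integer multiple of fs to the signal:
n = round(38014.0 / 31661.4) = 1
f_alias = |38014.0 - 1 * 31661.4|
        = |38014.0 - 31661.4|
        = 6352.6 Hz

6352.6


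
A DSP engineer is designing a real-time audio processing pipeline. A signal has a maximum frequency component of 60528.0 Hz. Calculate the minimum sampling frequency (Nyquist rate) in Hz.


The Nyquist rate is twice the maximum frequency component.
fs_min = 2 * fmax
      = 2 * 60528.0
      = 121056.0 Hz

121056.0


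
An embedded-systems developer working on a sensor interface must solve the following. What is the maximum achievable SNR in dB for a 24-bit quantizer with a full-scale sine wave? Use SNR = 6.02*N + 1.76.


Theoretical SNR for a full-scale sinusoid:
SNR = 6.02 * N + 1.76
    = 6.02 * 24 + 1.76
    = 144.48 + 1.76
    = 146.24 dB

146.24 dB


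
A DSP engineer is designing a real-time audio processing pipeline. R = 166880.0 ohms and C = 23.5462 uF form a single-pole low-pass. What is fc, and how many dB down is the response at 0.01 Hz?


Step 1 — cutoff frequency:
fc = 1 / (2*pi*R*C)
C = 23.5462 uF = 2.35462e-05 F
fc = 1 / (2*pi*166880.0*2.35462e-05)
   = 0.0405037 Hz

Step 2 — magnitude at f = 0.01 Hz:
|H(f)| = 1 / sqrt(1 + (f/fc)^2)
f/fc = 0.01 / 0.0405037 = 0.246891
|H| = 1 / sqrt(1 + 0.060955) = 0.9708486
|H|_dB = 20*log10(0.9708486) = -0.26 dB

fc = 0.0405037 Hz; |H(0.01 Hz)| = -0.26 dB


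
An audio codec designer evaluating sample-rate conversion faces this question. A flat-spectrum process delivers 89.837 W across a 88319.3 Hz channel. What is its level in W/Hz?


Power spectral density:
PSD = P / BW
    = 89.837 / 88319.3
    = 0.00101718 W/Hz

0.00101718 W/Hz


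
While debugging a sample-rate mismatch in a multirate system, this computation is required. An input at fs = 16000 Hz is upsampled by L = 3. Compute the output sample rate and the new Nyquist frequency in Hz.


Step 1 — output sample rate after interpolation by L:
fs_out = L * fs_in = 3 * 16000 = 48000 Hz

Step 2 — Nyquist frequency of the output stream:
f_Nyq = fs_out / 2 = 48000 / 2 = 24000.0 Hz

fs_out = 48000 Hz; f_Nyquist = 24000.0 Hz


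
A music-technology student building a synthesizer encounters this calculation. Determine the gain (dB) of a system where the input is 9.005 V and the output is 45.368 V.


Voltage gain in dB:
G = 20 * log10(Vout / Vin)
  = 20 * log10(45.368 / 9.005)
  = 20 * log10(5.03809)
  = 20 * 0.702266
  = 14.05 dB

14.05 dB


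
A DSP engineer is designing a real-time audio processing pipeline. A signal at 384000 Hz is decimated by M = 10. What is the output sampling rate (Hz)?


Decimation reduces the sample rate:
fs_out = fs_in / M
       = 384000 / 10
       = 38400.0 Hz

38400.0 Hz


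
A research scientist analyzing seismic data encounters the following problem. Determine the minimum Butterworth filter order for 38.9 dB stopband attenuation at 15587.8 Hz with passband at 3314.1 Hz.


Butterworth filter order formula:
n = log10(10^(A/10) - 1) / (2 * log10(f_stop/f_pass))
10^(38.9/10) - 1 = 7761.4712
f_stop/f_pass = 15587.8 / 3314.1 = 4.7035
n = 2.8925 -> ceil = 3

3


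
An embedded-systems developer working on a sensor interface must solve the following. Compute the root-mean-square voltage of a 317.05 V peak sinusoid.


RMS voltage for a sinusoidal waveform:
V_rms = V_peak / sqrt(2)
      = 317.05 / 1.414214
      = 224.188 V

224.188 V


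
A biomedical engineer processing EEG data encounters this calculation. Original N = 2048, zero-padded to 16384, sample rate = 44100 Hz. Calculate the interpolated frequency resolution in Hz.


Frequency resolution after zero-padding:
N_padded = 2048 * 8 = 16384
df = fs / N_padded
   = 44100 / 16384
   = 2.6917 Hz

2.6917 Hz


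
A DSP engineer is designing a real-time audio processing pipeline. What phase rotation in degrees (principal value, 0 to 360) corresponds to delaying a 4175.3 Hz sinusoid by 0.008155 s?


Phase shift from frequency and time delay:
phi = 360 * f * t_delay
    = 360 * 4175.3 * 0.008155
    = 12257.85 degrees
    mod 360 = 17.85 degrees

17.85 degrees


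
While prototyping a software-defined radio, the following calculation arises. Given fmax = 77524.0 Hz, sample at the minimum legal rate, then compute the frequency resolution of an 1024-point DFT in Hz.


Step 1 — Nyquist sampling rate:
fs = 2 * fmax = 2 * 77524.0 = 155048.0 Hz

Step 2 — DFT bin spacing:
df = fs / N = 155048.0 / 1024 = 151.4141 Hz

151.4141 Hz


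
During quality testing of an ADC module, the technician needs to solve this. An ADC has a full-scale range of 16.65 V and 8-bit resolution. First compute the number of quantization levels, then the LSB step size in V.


Step 1 — number of quantization levels:
L = 2^N = 2^8 = 256

Step 2 — LSB step size:
delta = Vfs / L
      = 16.65 / 256
      = 0.06503906 V

Levels = 256; step size = 0.06503906 V


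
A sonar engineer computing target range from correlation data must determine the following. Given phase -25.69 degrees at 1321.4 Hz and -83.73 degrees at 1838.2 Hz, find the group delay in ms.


Group delay from phase difference:
tau = -d(phi)/d(omega)
d(phi) = -58.04 deg = -1.012989 rad
d(omega) = 2*pi*(1838.2 - 1321.4) = 3247.1502 rad/s
tau = -(-1.012989) / 3247.1502
    = 0.312 ms

0.312 ms


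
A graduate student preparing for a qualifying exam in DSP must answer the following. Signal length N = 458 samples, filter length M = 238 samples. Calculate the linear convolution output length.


Linear convolution output length:
L = N + M - 1
  = 458 + 238 - 1
  = 695 samples

695


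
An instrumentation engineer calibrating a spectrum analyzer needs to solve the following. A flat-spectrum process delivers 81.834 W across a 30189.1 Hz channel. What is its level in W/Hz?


Power spectral density:
PSD = P / BW
    = 81.834 / 30189.1
    = 0.00271071 W/Hz

0.00271071 W/Hz


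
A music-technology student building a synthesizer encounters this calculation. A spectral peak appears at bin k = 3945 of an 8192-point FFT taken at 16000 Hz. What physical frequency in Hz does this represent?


Frequency of DFT bin k:
f_k = k * fs / N
    = 3945 * 16000 / 8192
    = 63120000 / 8192
    = 7705.078 Hz

7705.078 Hz


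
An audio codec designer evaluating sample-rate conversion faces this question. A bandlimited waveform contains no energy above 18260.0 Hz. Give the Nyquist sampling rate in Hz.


The Nyquist rate is twice the maximum frequency component.
fs_min = 2 * fmax
      = 2 * 18260.0
      = 36520.0 Hz

36520.0


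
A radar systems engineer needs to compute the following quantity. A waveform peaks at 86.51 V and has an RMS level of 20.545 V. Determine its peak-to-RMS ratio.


Crest factor is the ratio of peak to RMS:
CF = V_peak / V_rms
   = 86.51 / 20.545
   = 4.2108

4.2108


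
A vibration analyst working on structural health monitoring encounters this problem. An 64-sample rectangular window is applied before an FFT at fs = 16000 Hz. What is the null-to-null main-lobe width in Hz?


Main lobe width for a rectangular window:
Width = 2 * fs / N
      = 2 * 16000 / 64
      = 32000 / 64
      = 500.0 Hz

500.0 Hz


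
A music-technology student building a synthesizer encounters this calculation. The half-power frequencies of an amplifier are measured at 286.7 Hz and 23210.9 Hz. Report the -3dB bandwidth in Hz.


Bandwidth is the difference of -3dB frequencies:
BW = f_high - f_low
   = 23210.9 - 286.7
   = 22924.2 Hz

22924.2 Hz


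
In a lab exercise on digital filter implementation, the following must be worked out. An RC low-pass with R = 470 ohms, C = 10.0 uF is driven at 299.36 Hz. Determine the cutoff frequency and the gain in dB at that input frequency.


Step 1 — cutoff frequency:
fc = 1 / (2*pi*R*C)
C = 10.0 uF = 1e-05 F
fc = 1 / (2*pi*470*1e-05)
   = 33.8628 Hz

Step 2 — magnitude at f = 299.36 Hz:
|H(f)| = 1 / sqrt(1 + (f/fc)^2)
f/fc = 299.36 / 33.8628 = 8.840379
|H| = 1 / sqrt(1 + 78.152301) = 0.1124005
|H|_dB = 20*log10(0.1124005) = -18.98 dB

fc = 33.8628 Hz; |H(299.36 Hz)| = -18.98 dB


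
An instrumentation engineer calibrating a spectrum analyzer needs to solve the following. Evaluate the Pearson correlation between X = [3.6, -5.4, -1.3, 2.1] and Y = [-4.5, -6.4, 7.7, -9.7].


Pearson correlation coefficient (population):
r = cov(X,Y) / (std(X) * std(Y))
Mean X = -0.25, Mean Y = -3.225
Cov(X,Y) = -3.81125
Std(X) = 3.463019, Std(Y) = 6.576236
r = -0.1674

-0.1674


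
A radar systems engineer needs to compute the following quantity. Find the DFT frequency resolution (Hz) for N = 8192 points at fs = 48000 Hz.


DFT frequency resolution:
df = fs / N
   = 48000 / 8192
   = 5.8594 Hz

5.8594 Hz


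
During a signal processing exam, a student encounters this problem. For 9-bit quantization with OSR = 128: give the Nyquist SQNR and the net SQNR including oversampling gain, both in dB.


Step 1 — baseline SQNR at Nyquist:
SQNR_base = 6.02*N + 1.76
          = 6.02*9 + 1.76
          = 55.94 dB

Step 2 — oversampling processing gain:
G = 10*log10(OSR) = 10*log10(128) = 21.07 dB

Step 3 — total:
SQNR_total = 55.94 + 21.07 = 77.01 dB

Base SQNR = 55.94 dB; oversampled SQNR = 77.01 dB


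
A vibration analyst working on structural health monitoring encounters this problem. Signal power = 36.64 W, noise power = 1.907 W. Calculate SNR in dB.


SNR in decibels:
SNR = 10 * log10(Ps / Pn)
    = 10 * log10(36.64 / 1.907)
    = 10 * log10(19.2134)
    = 10 * 1.2836
    = 12.84 dB

12.84 dB


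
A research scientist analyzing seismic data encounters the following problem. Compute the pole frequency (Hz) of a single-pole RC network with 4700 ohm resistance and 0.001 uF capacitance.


Cutoff frequency of a first-order RC filter:
fc = 1 / (2 * pi * R * C)
C = 0.001 uF = 1e-09 F
fc = 1 / (2 * pi * 4700 * 1e-09)
   = 1 / 2.9530970943744e-05
   = 33862.753849 Hz

33862.753849 Hz


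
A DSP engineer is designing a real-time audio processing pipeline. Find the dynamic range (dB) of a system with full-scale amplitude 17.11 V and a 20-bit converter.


Dynamic range from full-scale to LSB:
V_min = V_max / 2^bits = 17.11 / 2^20
DR = 20 * log10(V_max / V_min)
   = 20 * log10(2^20)
   = 20 * 20 * log10(2)
   = 120.41 dB

120.41 dB


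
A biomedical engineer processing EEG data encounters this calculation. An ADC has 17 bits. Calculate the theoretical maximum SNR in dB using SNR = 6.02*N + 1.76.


Theoretical SNR for a full-scale sinusoid:
SNR = 6.02 * N + 1.76
    = 6.02 * 17 + 1.76
    = 102.34 + 1.76
    = 104.1 dB

104.1 dB


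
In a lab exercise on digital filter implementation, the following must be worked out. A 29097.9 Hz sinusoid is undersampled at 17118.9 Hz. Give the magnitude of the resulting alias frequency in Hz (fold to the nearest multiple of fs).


Compute the nearest integer multiple of fs to the signal:
n = round(29097.9 / 17118.9) = 2
f_alias = |29097.9 - 2 * 17118.9|
        = |29097.9 - 34237.8|
        = 5139.9 Hz

5139.9


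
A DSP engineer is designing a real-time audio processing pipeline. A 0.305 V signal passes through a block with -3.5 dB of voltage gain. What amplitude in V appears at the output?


Output voltage from dB gain:
V_out = V_in * 10^(gain_dB / 20)
      = 0.305 * 10^(-3.5 / 20)
      = 0.305 * 0.668344
      = 0.2038 V

0.2038 V


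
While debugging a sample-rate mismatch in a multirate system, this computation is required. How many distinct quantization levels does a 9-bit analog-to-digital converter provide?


Number of quantization levels = 2^N
= 2^9
= 512

512


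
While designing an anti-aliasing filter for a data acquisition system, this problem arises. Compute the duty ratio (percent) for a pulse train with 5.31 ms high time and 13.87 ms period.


Duty cycle as a percentage:
DC = (t_on / T) * 100
   = (5.31 / 13.87) * 100
   = 0.382841 * 100
   = 38.28 %

38.28 %


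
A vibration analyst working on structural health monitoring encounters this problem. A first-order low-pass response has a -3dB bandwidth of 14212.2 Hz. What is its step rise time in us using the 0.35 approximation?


Rise time from bandwidth relationship:
tr = 0.35 / BW
   = 0.35 / 14212.2
   = 2.462672915e-05 s
   = 24.6267 us

24.6267 us


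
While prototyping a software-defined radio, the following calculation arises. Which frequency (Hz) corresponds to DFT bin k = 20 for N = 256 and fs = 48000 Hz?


Frequency of DFT bin k:
f_k = k * fs / N
    = 20 * 48000 / 256
    = 960000 / 256
    = 3750.0 Hz

3750.0 Hz


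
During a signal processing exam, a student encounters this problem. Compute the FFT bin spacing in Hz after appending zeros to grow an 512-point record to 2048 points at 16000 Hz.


Frequency resolution after zero-padding:
N_padded = 512 * 4 = 2048
df = fs / N_padded
   = 16000 / 2048
   = 7.8125 Hz

7.8125 Hz


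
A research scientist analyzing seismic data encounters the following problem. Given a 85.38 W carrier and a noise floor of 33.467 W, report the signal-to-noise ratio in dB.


SNR in decibels:
SNR = 10 * log10(Ps / Pn)
    = 10 * log10(85.38 / 33.467)
    = 10 * log10(2.5512)
    = 10 * 0.4067
    = 4.07 dB

4.07 dB


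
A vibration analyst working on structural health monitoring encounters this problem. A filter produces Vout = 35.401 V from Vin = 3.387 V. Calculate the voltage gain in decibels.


Voltage gain in dB:
G = 20 * log10(Vout / Vin)
  = 20 * log10(35.401 / 3.387)
  = 20 * log10(10.452022)
  = 20 * 1.0192
  = 20.38 dB

20.38 dB


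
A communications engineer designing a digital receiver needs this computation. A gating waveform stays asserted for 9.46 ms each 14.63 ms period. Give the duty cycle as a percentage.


Duty cycle as a percentage:
DC = (t_on / T) * 100
   = (9.46 / 14.63) * 100
   = 0.646617 * 100
   = 64.66 %

64.66 %


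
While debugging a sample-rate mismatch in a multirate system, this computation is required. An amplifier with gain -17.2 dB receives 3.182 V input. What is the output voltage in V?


Output voltage from dB gain:
V_out = V_in * 10^(gain_dB / 20)
      = 3.182 * 10^(-17.2 / 20)
      = 3.182 * 0.138038
      = 0.4392 V

0.4392 V


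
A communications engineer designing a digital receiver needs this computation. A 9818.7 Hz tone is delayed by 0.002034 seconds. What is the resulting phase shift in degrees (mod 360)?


Phase shift from frequency and time delay:
phi = 360 * f * t_delay
    = 360 * 9818.7 * 0.002034
    = 7189.64 degrees
    mod 360 = 349.64 degrees

349.64 degrees


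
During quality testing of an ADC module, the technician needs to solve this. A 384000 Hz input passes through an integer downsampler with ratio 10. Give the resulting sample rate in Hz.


Decimation reduces the sample rate:
fs_out = fs_in / M
       = 384000 / 10
       = 38400.0 Hz

38400.0 Hz


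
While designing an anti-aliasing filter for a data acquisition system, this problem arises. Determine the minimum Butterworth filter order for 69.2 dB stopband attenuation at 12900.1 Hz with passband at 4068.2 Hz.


Butterworth filter order formula:
n = log10(10^(A/10) - 1) / (2 * log10(f_stop/f_pass))
10^(69.2/10) - 1 = 8317636.711
f_stop/f_pass = 12900.1 / 4068.2 = 3.171
n = 6.9036 -> ceil = 7

7


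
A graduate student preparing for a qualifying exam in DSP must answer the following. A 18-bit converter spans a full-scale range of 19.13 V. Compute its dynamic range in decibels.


Dynamic range from full-scale to LSB:
V_min = V_max / 2^bits = 19.13 / 2^18
DR = 20 * log10(V_max / V_min)
   = 20 * log10(2^18)
   = 20 * 18 * log10(2)
   = 108.37 dB

108.37 dB


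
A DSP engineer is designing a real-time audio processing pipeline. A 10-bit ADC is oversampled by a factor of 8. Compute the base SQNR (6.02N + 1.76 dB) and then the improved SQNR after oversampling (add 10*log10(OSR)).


Step 1 — baseline SQNR at Nyquist:
SQNR_base = 6.02*N + 1.76
          = 6.02*10 + 1.76
          = 61.96 dB

Step 2 — oversampling processing gain:
G = 10*log10(OSR) = 10*log10(8) = 9.03 dB

Step 3 — total:
SQNR_total = 61.96 + 9.03 = 70.99 dB

Base SQNR = 61.96 dB; oversampled SQNR = 70.99 dB


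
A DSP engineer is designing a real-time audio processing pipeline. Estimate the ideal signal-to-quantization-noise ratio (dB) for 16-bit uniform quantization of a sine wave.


Theoretical SNR for a full-scale sinusoid:
SNR = 6.02 * N + 1.76
    = 6.02 * 16 + 1.76
    = 96.32 + 1.76
    = 98.08 dB

98.08 dB


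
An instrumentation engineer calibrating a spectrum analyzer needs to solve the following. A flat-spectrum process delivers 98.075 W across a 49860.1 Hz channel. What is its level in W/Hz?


Power spectral density:
PSD = P / BW
    = 98.075 / 49860.1
    = 0.001967 W/Hz

0.001967 W/Hz


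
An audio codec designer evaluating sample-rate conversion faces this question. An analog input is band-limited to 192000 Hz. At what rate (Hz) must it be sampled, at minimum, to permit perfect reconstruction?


The Nyquist rate is twice the maximum frequency component.
fs_min = 2 * fmax
      = 2 * 192000
      = 384000 Hz

384000


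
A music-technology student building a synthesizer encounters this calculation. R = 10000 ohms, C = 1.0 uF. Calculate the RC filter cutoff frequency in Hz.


Cutoff frequency of a first-order RC filter:
fc = 1 / (2 * pi * R * C)
C = 1.0 uF = 1e-06 F
fc = 1 / (2 * pi * 10000 * 1e-06)
   = 1 / 0.062831853071796
   = 15.915494 Hz

15.915494 Hz


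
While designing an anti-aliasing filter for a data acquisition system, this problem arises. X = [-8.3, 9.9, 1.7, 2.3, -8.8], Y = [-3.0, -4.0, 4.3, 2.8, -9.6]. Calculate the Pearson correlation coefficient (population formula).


Pearson correlation coefficient (population):
r = cov(X,Y) / (std(X) * std(Y))
Mean X = -0.64, Mean Y = -1.9
Cov(X,Y) = 15.49
Std(X) = 7.07774, Std(Y) = 5.008792
r = 0.4369

0.4369


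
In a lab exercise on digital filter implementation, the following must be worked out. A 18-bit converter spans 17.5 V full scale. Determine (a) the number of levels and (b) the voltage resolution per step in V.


Step 1 — number of quantization levels:
L = 2^N = 2^18 = 262144

Step 2 — LSB step size:
delta = Vfs / L
      = 17.5 / 262144
      = 6.676e-05 V

Levels = 262144; step size = 6.676e-05 V


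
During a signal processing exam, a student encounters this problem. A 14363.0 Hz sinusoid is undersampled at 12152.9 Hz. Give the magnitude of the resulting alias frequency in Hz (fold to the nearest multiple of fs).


Compute the nearest integer multiple of fs to the signal:
n = round(14363.0 / 12152.9) = 1
f_alias = |14363.0 - 1 * 12152.9|
        = |14363.0 - 12152.9|
        = 2210.1 Hz

2210.1


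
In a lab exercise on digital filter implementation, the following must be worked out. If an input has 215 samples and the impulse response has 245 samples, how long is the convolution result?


Linear convolution output length:
L = N + M - 1
  = 215 + 245 - 1
  = 459 samples

459


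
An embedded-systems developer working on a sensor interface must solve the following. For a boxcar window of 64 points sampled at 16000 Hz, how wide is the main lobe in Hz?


Main lobe width for a rectangular window:
Width = 2 * fs / N
      = 2 * 16000 / 64
      = 32000 / 64
      = 500.0 Hz

500.0 Hz


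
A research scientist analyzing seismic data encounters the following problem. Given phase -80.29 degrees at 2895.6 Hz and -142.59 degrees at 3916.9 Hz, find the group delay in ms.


Group delay from phase difference:
tau = -d(phi)/d(omega)
d(phi) = -62.3 deg = -1.08734 rad
d(omega) = 2*pi*(3916.9 - 2895.6) = 6417.0172 rad/s
tau = -(-1.08734) / 6417.0172
    = 0.1694 ms

0.1694 ms


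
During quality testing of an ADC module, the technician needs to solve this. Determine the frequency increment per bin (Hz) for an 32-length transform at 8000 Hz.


DFT frequency resolution:
df = fs / N
   = 8000 / 32
   = 250.0 Hz

250.0 Hz


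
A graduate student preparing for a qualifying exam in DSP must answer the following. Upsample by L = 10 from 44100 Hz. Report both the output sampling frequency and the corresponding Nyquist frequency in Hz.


Step 1 — output sample rate after interpolation by L:
fs_out = L * fs_in = 10 * 44100 = 441000 Hz

Step 2 — Nyquist frequency of the output stream:
f_Nyq = fs_out / 2 = 441000 / 2 = 220500.0 Hz

fs_out = 441000 Hz; f_Nyquist = 220500.0 Hz


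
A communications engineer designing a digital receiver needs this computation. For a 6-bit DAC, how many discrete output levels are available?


Number of quantization levels = 2^N
= 2^6
= 64

64


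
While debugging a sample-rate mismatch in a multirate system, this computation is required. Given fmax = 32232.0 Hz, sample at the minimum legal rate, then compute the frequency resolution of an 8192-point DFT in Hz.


Step 1 — Nyquist sampling rate:
fs = 2 * fmax = 2 * 32232.0 = 64464.0 Hz

Step 2 — DFT bin spacing:
df = fs / N = 64464.0 / 8192 = 7.8691 Hz

7.8691 Hz


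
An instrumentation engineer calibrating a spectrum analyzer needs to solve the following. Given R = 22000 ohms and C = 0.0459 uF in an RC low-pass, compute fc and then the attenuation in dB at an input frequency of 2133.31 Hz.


Step 1 — cutoff frequency:
fc = 1 / (2*pi*R*C)
C = 0.0459 uF = 4.59e-08 F
fc = 1 / (2*pi*22000*4.59e-08)
   = 157.61 Hz

Step 2 — magnitude at f = 2133.31 Hz:
|H(f)| = 1 / sqrt(1 + (f/fc)^2)
f/fc = 2133.31 / 157.61 = 13.535372
|H| = 1 / sqrt(1 + 183.206295) = 0.0736797
|H|_dB = 20*log10(0.0736797) = -22.65 dB

fc = 157.61 Hz; |H(2133.31 Hz)| = -22.65 dB


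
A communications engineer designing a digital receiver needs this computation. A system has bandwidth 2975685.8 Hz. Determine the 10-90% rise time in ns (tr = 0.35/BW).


Rise time from bandwidth relationship:
tr = 0.35 / BW
   = 0.35 / 2975685.8
   = 1.17619945e-07 s
   = 117.6199 ns

117.6199 ns


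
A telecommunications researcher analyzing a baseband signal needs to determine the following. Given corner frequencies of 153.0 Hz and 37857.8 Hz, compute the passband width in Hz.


Bandwidth is the difference of -3dB frequencies:
BW = f_high - f_low
   = 37857.8 - 153.0
   = 37704.8 Hz

37704.8 Hz


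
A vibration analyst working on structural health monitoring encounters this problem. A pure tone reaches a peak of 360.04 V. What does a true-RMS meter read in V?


RMS voltage for a sinusoidal waveform:
V_rms = V_peak / sqrt(2)
      = 360.04 / 1.414214
      = 254.587 V

254.587 V


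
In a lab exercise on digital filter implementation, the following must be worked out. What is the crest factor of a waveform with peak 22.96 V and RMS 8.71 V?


Crest factor is the ratio of peak to RMS:
CF = V_peak / V_rms
   = 22.96 / 8.71
   = 2.6361

2.6361


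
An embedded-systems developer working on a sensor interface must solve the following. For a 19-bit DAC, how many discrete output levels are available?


Number of quantization levels = 2^N
= 2^19
= 524288

524288


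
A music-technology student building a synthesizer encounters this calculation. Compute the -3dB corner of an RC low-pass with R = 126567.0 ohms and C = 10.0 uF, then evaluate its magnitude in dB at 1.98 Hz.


Step 1 — cutoff frequency:
fc = 1 / (2*pi*R*C)
C = 10.0 uF = 1e-05 F
fc = 1 / (2*pi*126567.0*1e-05)
   = 0.125748 Hz

Step 2 — magnitude at f = 1.98 Hz:
|H(f)| = 1 / sqrt(1 + (f/fc)^2)
f/fc = 1.98 / 0.125748 = 15.745777
|H| = 1 / sqrt(1 + 247.929493) = 0.0633814
|H|_dB = 20*log10(0.0633814) = -23.96 dB

fc = 0.125748 Hz; |H(1.98 Hz)| = -23.96 dB


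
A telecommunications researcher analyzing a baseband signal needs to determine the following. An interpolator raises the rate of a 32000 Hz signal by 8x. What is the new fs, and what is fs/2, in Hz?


Step 1 — output sample rate after interpolation by L:
fs_out = L * fs_in = 8 * 32000 = 256000 Hz

Step 2 — Nyquist frequency of the output stream:
f_Nyq = fs_out / 2 = 256000 / 2 = 128000.0 Hz

fs_out = 256000 Hz; f_Nyquist = 128000.0 Hz


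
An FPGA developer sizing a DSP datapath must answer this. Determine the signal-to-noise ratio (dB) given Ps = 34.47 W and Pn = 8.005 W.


SNR in decibels:
SNR = 10 * log10(Ps / Pn)
    = 10 * log10(34.47 / 8.005)
    = 10 * log10(4.3061)
    = 10 * 0.6341
    = 6.34 dB

6.34 dB


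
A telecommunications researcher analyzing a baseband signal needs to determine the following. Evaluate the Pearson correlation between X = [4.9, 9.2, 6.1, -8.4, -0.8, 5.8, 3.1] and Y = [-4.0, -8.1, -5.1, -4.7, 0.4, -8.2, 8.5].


Pearson correlation coefficient (population):
r = cov(X,Y) / (std(X) * std(Y))
Mean X = 2.8429, Mean Y = -3.0286
Cov(X,Y) = -6.715918
Std(X) = 5.394933, Std(Y) = 5.413664
r = -0.2299

-0.2299


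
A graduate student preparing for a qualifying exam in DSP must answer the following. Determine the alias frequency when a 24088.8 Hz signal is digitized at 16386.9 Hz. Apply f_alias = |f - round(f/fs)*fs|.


Compute the nearest integer multiple of fs to the signal:
n = round(24088.8 / 16386.9) = 1
f_alias = |24088.8 - 1 * 16386.9|
        = |24088.8 - 16386.9|
        = 7701.9 Hz

7701.9


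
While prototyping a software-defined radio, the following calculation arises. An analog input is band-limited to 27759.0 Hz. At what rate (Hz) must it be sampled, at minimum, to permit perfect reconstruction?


The Nyquist rate is twice the maximum frequency component.
fs_min = 2 * fmax
      = 2 * 27759.0
      = 55518.0 Hz

55518.0


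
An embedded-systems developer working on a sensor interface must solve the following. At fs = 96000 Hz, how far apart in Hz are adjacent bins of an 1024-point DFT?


DFT frequency resolution:
df = fs / N
   = 96000 / 1024
   = 93.75 Hz

93.75 Hz


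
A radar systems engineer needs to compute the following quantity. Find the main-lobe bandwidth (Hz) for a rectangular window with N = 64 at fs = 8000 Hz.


Main lobe width for a rectangular window:
Width = 2 * fs / N
      = 2 * 8000 / 64
      = 16000 / 64
      = 250.0 Hz

250.0 Hz


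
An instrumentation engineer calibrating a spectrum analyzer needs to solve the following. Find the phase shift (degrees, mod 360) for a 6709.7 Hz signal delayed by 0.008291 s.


Phase shift from frequency and time delay:
phi = 360 * f * t_delay
    = 360 * 6709.7 * 0.008291
    = 20026.84 degrees
    mod 360 = 226.84 degrees

226.84 degrees


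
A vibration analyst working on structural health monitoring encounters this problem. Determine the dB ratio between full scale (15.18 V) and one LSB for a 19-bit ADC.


Dynamic range from full-scale to LSB:
V_min = V_max / 2^bits = 15.18 / 2^19
DR = 20 * log10(V_max / V_min)
   = 20 * log10(2^19)
   = 20 * 19 * log10(2)
   = 114.39 dB

114.39 dB


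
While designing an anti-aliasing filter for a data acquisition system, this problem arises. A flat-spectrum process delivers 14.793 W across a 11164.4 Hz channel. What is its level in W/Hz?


Power spectral density:
PSD = P / BW
    = 14.793 / 11164.4
    = 0.00132502 W/Hz

0.00132502 W/Hz


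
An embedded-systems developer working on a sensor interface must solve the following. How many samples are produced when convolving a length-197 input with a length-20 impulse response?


Linear convolution output length:
L = N + M - 1
  = 197 + 20 - 1
  = 216 samples

216


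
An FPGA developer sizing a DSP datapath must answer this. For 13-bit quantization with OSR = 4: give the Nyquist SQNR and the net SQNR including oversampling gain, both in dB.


Step 1 — baseline SQNR at Nyquist:
SQNR_base = 6.02*N + 1.76
          = 6.02*13 + 1.76
          = 80.02 dB

Step 2 — oversampling processing gain:
G = 10*log10(OSR) = 10*log10(4) = 6.02 dB

Step 3 — total:
SQNR_total = 80.02 + 6.02 = 86.04 dB

Base SQNR = 80.02 dB; oversampled SQNR = 86.04 dB


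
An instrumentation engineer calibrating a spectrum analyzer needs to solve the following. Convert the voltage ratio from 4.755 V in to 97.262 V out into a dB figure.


Voltage gain in dB:
G = 20 * log10(Vout / Vin)
  = 20 * log10(97.262 / 4.755)
  = 20 * log10(20.454679)
  = 20 * 1.310793
  = 26.22 dB

26.22 dB


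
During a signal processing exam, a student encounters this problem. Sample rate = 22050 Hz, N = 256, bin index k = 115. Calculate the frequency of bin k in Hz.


Frequency of DFT bin k:
f_k = k * fs / N
    = 115 * 22050 / 256
    = 2535750 / 256
    = 9905.273 Hz

9905.273 Hz


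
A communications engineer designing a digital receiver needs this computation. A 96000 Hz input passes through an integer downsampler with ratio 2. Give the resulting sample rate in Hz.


Decimation reduces the sample rate:
fs_out = fs_in / M
       = 96000 / 2
       = 48000.0 Hz

48000.0 Hz


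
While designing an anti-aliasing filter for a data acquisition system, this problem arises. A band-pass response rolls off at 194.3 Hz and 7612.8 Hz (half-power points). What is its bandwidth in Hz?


Bandwidth is the difference of -3dB frequencies:
BW = f_high - f_low
   = 7612.8 - 194.3
   = 7418.5 Hz

7418.5 Hz


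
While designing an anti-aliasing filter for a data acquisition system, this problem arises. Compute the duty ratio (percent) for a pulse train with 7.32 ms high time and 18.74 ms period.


Duty cycle as a percentage:
DC = (t_on / T) * 100
   = (7.32 / 18.74) * 100
   = 0.390608 * 100
   = 39.06 %

39.06 %


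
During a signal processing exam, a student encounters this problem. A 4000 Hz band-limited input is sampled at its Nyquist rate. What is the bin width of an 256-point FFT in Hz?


Step 1 — Nyquist sampling rate:
fs = 2 * fmax = 2 * 4000 = 8000 Hz

Step 2 — DFT bin spacing:
df = fs / N = 8000 / 256 = 31.25 Hz

31.25 Hz


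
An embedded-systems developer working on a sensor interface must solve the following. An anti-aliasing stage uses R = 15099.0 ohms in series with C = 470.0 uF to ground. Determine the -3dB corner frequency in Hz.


Cutoff frequency of a first-order RC filter:
fc = 1 / (2 * pi * R * C)
C = 470.0 uF = 0.00047 F
fc = 1 / (2 * pi * 15099.0 * 0.00047)
   = 1 / 44.588813027959
   = 0.022427 Hz

0.022427 Hz


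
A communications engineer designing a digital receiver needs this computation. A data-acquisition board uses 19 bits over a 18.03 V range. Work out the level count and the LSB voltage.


Step 1 — number of quantization levels:
L = 2^N = 2^19 = 524288

Step 2 — LSB step size:
delta = Vfs / L
      = 18.03 / 524288
      = 3.439e-05 V

Levels = 524288; step size = 3.439e-05 V


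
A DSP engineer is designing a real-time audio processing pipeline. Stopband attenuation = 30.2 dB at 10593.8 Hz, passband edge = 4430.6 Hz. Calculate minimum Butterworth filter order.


Butterworth filter order formula:
n = log10(10^(A/10) - 1) / (2 * log10(f_stop/f_pass))
10^(30.2/10) - 1 = 1046.1285
f_stop/f_pass = 10593.8 / 4430.6 = 2.3911
n = 3.9879 -> ceil = 4

4


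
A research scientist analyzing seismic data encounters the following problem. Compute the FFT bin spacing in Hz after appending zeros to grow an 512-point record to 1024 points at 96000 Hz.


Frequency resolution after zero-padding:
N_padded = 512 * 2 = 1024
df = fs / N_padded
   = 96000 / 1024
   = 93.75 Hz

93.75 Hz


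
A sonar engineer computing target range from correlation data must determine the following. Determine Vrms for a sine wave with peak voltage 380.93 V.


RMS voltage for a sinusoidal waveform:
V_rms = V_peak / sqrt(2)
      = 380.93 / 1.414214
      = 269.358 V

269.358 V


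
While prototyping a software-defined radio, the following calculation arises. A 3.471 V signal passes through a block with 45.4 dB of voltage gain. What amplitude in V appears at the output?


Output voltage from dB gain:
V_out = V_in * 10^(gain_dB / 20)
      = 3.471 * 10^(45.4 / 20)
      = 3.471 * 186.208714
      = 646.3304 V

646.3304 V


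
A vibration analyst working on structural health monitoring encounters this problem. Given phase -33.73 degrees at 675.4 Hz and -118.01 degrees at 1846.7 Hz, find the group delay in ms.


Group delay from phase difference:
tau = -d(phi)/d(omega)
d(phi) = -84.28 deg = -1.470963 rad
d(omega) = 2*pi*(1846.7 - 675.4) = 7359.495 rad/s
tau = -(-1.470963) / 7359.495
    = 0.1999 ms

0.1999 ms


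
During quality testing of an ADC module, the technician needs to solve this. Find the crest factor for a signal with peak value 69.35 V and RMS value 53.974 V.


Crest factor is the ratio of peak to RMS:
CF = V_peak / V_rms
   = 69.35 / 53.974
   = 1.2849

1.2849


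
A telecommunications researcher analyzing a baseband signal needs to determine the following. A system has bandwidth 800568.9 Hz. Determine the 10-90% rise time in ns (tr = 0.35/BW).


Rise time from bandwidth relationship:
tr = 0.35 / BW
   = 0.35 / 800568.9
   = 4.371891039e-07 s
   = 437.1891 ns

437.1891 ns


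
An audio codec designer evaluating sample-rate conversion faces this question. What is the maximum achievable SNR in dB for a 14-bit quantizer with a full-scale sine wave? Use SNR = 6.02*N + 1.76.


Theoretical SNR for a full-scale sinusoid:
SNR = 6.02 * N + 1.76
    = 6.02 * 14 + 1.76
    = 84.28 + 1.76
    = 86.04 dB

86.04 dB


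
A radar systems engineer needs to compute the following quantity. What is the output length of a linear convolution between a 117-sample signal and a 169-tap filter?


Linear convolution output length:
L = N + M - 1
  = 117 + 169 - 1
  = 285 samples

285
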